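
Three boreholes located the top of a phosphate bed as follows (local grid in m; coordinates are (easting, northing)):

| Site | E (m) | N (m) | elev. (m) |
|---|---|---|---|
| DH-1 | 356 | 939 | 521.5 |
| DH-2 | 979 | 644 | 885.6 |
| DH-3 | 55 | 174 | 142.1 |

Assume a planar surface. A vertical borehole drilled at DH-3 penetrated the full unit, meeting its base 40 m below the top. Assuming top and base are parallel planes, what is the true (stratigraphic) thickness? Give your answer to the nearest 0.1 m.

32.4 m

Two edge vectors: DH-1→DH-2 = (623, -295, 364.1), DH-1→DH-3 = (-301, -765, -379.4).
Normal n = (DH-1→DH-2) × (DH-1→DH-3) = (390459.5, 126772.1, -565390).
So ∂z/∂E = −n_x/n_z = 0.69060 and ∂z/∂N = −n_y/n_z = 0.22422.
|∇z| = √(a²+b²) = 0.72609, so dip δ = arctan(0.72609) = 35.98°.
True thickness = vertical thickness × cos δ = 40 × cos 35.98° = 32.4 m.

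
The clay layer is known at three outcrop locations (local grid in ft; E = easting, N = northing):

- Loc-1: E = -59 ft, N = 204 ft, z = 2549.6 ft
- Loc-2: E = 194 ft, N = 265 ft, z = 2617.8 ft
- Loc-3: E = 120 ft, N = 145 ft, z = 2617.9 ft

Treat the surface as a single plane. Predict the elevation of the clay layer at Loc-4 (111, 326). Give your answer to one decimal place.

Two edge vectors: Loc-1→Loc-2 = (253, 61, 68.2), Loc-1→Loc-3 = (179, -59, 68.3).
Normal n = (Loc-1→Loc-2) × (Loc-1→Loc-3) = (8190.1, -5072.1, -25846).
So ∂z/∂E = −n_x/n_z = 0.31688 and ∂z/∂N = −n_y/n_z = −0.19624.
Intercept c from Loc-1: 2549.6 + 18.70 + 40.03 = 2608.33.
At (111, 326): z = 35.2 − 64.0 + 2608.33 = 2579.5 ft.

2579.5 ft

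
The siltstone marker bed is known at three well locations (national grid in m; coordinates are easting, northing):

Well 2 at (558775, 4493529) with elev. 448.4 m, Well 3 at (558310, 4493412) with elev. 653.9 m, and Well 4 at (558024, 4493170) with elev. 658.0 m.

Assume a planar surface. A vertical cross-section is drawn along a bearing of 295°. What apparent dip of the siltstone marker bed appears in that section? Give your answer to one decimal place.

Two edge vectors: Well 2→Well 3 = (-465, -117, 205.5), Well 2→Well 4 = (-751, -359, 209.6).
Normal n = (Well 2→Well 3) × (Well 2→Well 4) = (49251.3, -56866.5, 79068).
So ∂z/∂easting = −n_x/n_z = −0.62290 and ∂z/∂northing = −n_y/n_z = 0.71921.
Unit vector along 295° is (sin 295°, cos 295°) = (-0.9063, 0.4226).
Slope in that direction = a·(-0.9063) + b·(0.4226) = 0.86849.
Apparent dip = arctan|0.86849| = 41.0° (true dip is 43.6°, so apparent ≤ true as expected).

41.0°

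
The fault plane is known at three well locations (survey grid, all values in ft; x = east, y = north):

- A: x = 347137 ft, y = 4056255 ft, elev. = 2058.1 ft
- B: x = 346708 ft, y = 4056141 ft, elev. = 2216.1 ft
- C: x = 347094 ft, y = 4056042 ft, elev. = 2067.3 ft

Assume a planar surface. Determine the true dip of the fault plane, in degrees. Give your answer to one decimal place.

Let the plane be z = a·x + b·y + c.
B−A: −429a − 114b = 158;  C−A: −43a − 213b = 9.2.
Solving gives a = −0.37705, b = 0.03293.
Gradient magnitude |∇z| = √(a² + b²) = √(0.14216 + 0.00108) = 0.37848.
True dip = arctan(0.37848) = 20.7°, dipping toward E (azimuth ≈ 095°).

20.7°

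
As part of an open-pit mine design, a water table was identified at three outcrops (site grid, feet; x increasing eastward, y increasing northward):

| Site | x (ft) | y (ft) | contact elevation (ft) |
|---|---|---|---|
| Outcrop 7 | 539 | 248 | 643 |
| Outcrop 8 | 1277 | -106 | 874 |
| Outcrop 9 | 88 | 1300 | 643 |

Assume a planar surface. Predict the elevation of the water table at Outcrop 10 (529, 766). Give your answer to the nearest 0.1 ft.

Let the plane be z = a·x + b·y + c.
Outcrop 8−Outcrop 7: 738a − 354b = 231;  Outcrop 9−Outcrop 7: −451a + 1052b = 0.
Solving gives a = 0.394038, b = 0.168927.
Then c = 643 − a·539 − b·248 = 388.72.
At (529, 766): z = 208.4 + 129.4 + 388.72 = 726.6 ft.

726.6 ft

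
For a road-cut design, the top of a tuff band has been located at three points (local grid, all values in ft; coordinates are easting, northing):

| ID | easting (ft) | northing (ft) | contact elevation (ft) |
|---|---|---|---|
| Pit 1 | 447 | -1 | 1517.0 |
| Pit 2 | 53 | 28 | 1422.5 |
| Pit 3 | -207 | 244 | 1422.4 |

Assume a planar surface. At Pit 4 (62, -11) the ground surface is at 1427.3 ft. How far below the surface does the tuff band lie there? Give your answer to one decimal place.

Two edge vectors: Pit 1→Pit 2 = (-394, 29, -94.5), Pit 1→Pit 3 = (-654, 245, -94.6).
Normal n = (Pit 1→Pit 2) × (Pit 1→Pit 3) = (20409.1, 24530.6, -77564).
So ∂z/∂easting = −n_x/n_z = 0.26313 and ∂z/∂northing = −n_y/n_z = 0.31626.
Intercept c from Pit 1: 1517 − 117.62 + 0.32 = 1399.70.
At (62, -11): z_contact = 16.31 − 3.48 + 1399.70 = 1412.53 ft.
Depth below ground = 1427.3 − 1412.53 = 14.8 ft.

14.8 ft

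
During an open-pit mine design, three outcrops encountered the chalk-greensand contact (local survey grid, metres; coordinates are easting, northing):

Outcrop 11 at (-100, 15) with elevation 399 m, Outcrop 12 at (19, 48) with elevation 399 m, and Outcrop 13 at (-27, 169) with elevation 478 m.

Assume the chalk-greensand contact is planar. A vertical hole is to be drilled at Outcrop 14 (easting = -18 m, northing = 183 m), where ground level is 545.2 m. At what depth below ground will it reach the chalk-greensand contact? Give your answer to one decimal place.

Let the plane be z = a·easting + b·northing + c.
Outcrop 12−Outcrop 11: 119a + 33b = 0;  Outcrop 13−Outcrop 11: 73a + 154b = 79.
Solving gives a = −0.16379, b = 0.59063.
Then c = 399 − a·-100 − b·15 = 373.76.
At (-18, 183): z_contact = 2.95 + 108.08 + 373.76 = 484.79 m.
Depth below ground = 545.2 − 484.79 = 60.4 m.

60.4 m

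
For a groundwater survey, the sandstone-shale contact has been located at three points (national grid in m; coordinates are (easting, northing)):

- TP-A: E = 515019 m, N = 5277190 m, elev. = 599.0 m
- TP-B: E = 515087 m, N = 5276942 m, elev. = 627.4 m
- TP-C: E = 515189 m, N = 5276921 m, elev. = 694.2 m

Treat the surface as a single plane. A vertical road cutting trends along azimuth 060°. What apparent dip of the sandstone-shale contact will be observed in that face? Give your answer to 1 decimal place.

31.5°

Let the plane be z = a·E + b·N + c.
TP-B−TP-A: 68a − 248b = 28.4;  TP-C−TP-A: 170a − 269b = 95.2.
Solving gives a = 0.66910, b = 0.06895.
Unit vector along 060° is (sin 60°, cos 60°) = (0.8660, 0.5000).
Slope in that direction = a·(0.8660) + b·(0.5000) = 0.61393.
Apparent dip = arctan|0.61393| = 31.5° (true dip is 33.9°, so apparent ≤ true as expected).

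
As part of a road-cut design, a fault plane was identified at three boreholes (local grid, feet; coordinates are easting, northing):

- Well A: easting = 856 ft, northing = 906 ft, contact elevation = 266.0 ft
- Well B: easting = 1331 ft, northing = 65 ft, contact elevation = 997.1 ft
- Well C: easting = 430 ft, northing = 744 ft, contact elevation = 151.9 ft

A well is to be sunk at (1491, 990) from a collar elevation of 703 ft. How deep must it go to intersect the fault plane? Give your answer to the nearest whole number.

174 ft

Two edge vectors: Well A→Well B = (475, -841, 731.1), Well A→Well C = (-426, -162, -114.1).
Normal n = (Well A→Well B) × (Well A→Well C) = (214396.3, -257251.1, -435216).
So ∂z/∂easting = −n_x/n_z = 0.49262 and ∂z/∂northing = −n_y/n_z = −0.59109.
Intercept c from Well A: 266 − 421.68 + 535.53 = 379.84.
At (1491, 990): z_contact = 734.5 − 585.2 + 379.84 = 529.2 ft.
Depth below ground = 703 − 529.2 = 174 ft.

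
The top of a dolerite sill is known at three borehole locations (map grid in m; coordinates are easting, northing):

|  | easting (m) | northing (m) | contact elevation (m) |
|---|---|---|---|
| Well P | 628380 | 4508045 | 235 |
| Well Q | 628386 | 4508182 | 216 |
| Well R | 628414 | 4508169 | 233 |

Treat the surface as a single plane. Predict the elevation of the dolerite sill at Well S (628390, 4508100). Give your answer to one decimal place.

231.4 m

Two edge vectors: Well P→Well Q = (6, 137, -19), Well P→Well R = (34, 124, -2).
Normal n = (Well P→Well Q) × (Well P→Well R) = (2082, -634, -3914).
So ∂z/∂easting = −n_x/n_z = 0.531936638 and ∂z/∂northing = −n_y/n_z = −0.161982626.
Intercept c from Well P: 235 − 334258.34 + 730224.97 = 396201.62.
At (628390, 4508100): z = 334263.7 − 730233.9 + 396201.62 = 231.4 m.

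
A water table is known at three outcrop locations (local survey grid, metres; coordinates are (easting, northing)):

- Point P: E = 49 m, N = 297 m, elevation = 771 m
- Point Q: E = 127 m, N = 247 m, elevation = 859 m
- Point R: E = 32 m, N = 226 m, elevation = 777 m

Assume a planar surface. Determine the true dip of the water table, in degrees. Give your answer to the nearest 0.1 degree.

Let the plane be z = a·E + b·N + c.
Point Q−Point P: 78a − 50b = 88;  Point R−Point P: −17a − 71b = 6.
Solving gives a = 0.93112, b = −0.30745.
Gradient magnitude |∇z| = √(a² + b²) = √(0.86699 + 0.09453) = 0.98057.
True dip = arctan(0.98057) = 44.4°, dipping toward WNW (azimuth ≈ 288°).

44.4°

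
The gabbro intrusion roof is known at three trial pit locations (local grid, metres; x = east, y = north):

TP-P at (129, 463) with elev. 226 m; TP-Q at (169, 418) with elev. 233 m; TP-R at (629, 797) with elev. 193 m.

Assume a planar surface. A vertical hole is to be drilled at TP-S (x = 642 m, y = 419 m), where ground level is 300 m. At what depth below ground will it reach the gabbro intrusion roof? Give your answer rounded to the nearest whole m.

56 m

Let the plane be z = a·x + b·y + c.
TP-Q−TP-P: 40a − 45b = 7;  TP-R−TP-P: 500a + 334b = −33.
Solving gives a = 0.02379, b = −0.13441.
Then c = 226 − a·129 − b·463 = 285.16.
At (642, 419): z_contact = 15.3 − 56.3 + 285.16 = 244.1 m.
Depth below ground = 300 − 244.1 = 56 m.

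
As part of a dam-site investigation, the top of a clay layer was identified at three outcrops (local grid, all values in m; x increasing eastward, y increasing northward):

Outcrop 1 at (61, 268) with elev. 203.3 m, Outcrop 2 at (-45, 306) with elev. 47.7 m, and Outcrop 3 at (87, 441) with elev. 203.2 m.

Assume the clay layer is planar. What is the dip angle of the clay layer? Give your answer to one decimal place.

Let the plane be z = a·x + b·y + c.
Outcrop 2−Outcrop 1: −106a + 38b = −155.6;  Outcrop 3−Outcrop 1: 26a + 173b = −0.1.
Solving gives a = 1.39268, b = −0.20988.
Gradient magnitude |∇z| = √(a² + b²) = √(1.93957 + 0.04405) = 1.40841.
True dip = arctan(1.40841) = 54.6°, dipping toward W (azimuth ≈ 279°).

54.6°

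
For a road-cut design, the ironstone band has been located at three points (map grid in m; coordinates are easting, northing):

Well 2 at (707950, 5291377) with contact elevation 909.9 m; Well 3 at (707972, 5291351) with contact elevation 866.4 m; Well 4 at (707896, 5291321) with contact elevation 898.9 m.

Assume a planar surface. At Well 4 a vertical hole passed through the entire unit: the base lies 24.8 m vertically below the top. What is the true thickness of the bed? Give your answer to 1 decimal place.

Let the plane be z = a·easting + b·northing + c.
Well 3−Well 2: 22a − 26b = −43.5;  Well 4−Well 2: −54a − 56b = −11.
Solving gives a = −0.81563, b = 0.98293.
|∇z| = √(a²+b²) = 1.27726, so dip δ = arctan(1.27726) = 51.94°.
True thickness = vertical thickness × cos δ = 24.8 × cos 51.94° = 15.3 m.

15.3 m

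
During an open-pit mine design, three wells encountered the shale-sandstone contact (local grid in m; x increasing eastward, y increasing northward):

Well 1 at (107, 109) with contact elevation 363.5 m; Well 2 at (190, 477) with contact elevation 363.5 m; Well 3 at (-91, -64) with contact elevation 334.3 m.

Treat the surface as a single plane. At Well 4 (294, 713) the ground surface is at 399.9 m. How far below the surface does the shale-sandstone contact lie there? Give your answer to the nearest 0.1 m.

27.1 m

Two edge vectors: Well 1→Well 2 = (83, 368, 0), Well 1→Well 3 = (-198, -173, -29.2).
Normal n = (Well 1→Well 2) × (Well 1→Well 3) = (-10745.6, 2423.6, 58505).
So ∂z/∂x = −n_x/n_z = 0.18367 and ∂z/∂y = −n_y/n_z = −0.04143.
Intercept c from Well 1: 363.5 − 19.65 + 4.52 = 348.36.
At (294, 713): z_contact = 54.00 − 29.54 + 348.36 = 372.83 m.
Depth below ground = 399.9 − 372.83 = 27.1 m.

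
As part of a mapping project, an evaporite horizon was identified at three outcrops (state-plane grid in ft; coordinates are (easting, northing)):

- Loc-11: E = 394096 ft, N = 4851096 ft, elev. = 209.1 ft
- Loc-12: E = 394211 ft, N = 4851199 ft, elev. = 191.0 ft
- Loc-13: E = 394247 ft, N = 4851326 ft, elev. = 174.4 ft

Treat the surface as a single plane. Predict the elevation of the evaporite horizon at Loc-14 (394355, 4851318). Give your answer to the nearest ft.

169 ft

Let the plane be z = a·E + b·N + c.
Loc-12−Loc-11: 115a + 103b = −18.1;  Loc-13−Loc-11: 151a + 230b = −34.7.
Solving gives a = −0.05404240, b = −0.11538956.
Then c = 209.1 − a·394096 − b·4851096 = 581272.81.
At (394355, 4851318): z = −21311.9 − 559791.4 + 581272.81 = 169.5 ft.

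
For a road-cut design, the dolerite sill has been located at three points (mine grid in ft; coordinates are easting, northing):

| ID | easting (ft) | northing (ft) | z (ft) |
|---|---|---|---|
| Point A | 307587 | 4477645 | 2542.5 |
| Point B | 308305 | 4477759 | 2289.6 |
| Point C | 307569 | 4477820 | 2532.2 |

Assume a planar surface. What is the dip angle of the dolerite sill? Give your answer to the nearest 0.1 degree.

Let the plane be z = a·easting + b·northing + c.
Point B−Point A: 718a + 114b = −252.9;  Point C−Point A: −18a + 175b = −10.3.
Solving gives a = −0.33737, b = −0.09356.
Gradient magnitude |∇z| = √(a² + b²) = √(0.11382 + 0.00875) = 0.35011.
True dip = arctan(0.35011) = 19.3°, dipping toward ENE (azimuth ≈ 075°).

19.3°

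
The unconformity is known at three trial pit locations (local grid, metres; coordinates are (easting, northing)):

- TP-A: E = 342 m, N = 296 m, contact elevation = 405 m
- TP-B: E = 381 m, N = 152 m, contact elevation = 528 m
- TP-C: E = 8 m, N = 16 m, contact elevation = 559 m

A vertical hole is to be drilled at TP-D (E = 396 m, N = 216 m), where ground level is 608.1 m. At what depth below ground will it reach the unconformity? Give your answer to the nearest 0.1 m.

Two edge vectors: TP-A→TP-B = (39, -144, 123), TP-A→TP-C = (-334, -280, 154).
Normal n = (TP-A→TP-B) × (TP-A→TP-C) = (12264, -47088, -59016).
So ∂z/∂E = −n_x/n_z = 0.20781 and ∂z/∂N = −n_y/n_z = −0.79789.
Intercept c from TP-A: 405 − 71.07 + 236.17 = 570.10.
At (396, 216): z_contact = 82.29 − 172.34 + 570.10 = 480.05 m.
Depth below ground = 608.1 − 480.05 = 128.0 m.

128.0 m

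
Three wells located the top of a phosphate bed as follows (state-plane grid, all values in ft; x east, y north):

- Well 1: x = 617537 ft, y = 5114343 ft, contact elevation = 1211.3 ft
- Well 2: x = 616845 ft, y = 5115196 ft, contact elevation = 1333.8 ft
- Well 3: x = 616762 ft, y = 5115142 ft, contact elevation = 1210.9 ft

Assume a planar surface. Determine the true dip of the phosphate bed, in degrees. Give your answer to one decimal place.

51.7°

Two edge vectors: Well 1→Well 2 = (-692, 853, 122.5), Well 1→Well 3 = (-775, 799, -0.4).
Normal n = (Well 1→Well 2) × (Well 1→Well 3) = (-98218.7, -95214.3, 108167).
So ∂z/∂x = −n_x/n_z = 0.90803 and ∂z/∂y = −n_y/n_z = 0.88025.
Gradient magnitude |∇z| = √(a² + b²) = √(0.82452 + 0.77484) = 1.26466.
True dip = arctan(1.26466) = 51.7°, dipping toward SW (azimuth ≈ 226°).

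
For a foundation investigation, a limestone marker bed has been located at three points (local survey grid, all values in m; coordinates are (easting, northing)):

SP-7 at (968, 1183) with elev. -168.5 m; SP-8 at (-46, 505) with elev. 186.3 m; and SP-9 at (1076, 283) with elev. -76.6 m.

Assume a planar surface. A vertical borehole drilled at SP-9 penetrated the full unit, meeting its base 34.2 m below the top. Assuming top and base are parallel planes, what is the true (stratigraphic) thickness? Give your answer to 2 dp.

Two edge vectors: SP-7→SP-8 = (-1014, -678, 354.8), SP-7→SP-9 = (108, -900, 91.9).
Normal n = (SP-7→SP-8) × (SP-7→SP-9) = (257011.8, 131505, 985824).
So ∂z/∂E = −n_x/n_z = −0.26071 and ∂z/∂N = −n_y/n_z = −0.13340.
|∇z| = √(a²+b²) = 0.29285, so dip δ = arctan(0.29285) = 16.32°.
True thickness = vertical thickness × cos δ = 34.2 × cos 16.32° = 32.82 m.

32.82 m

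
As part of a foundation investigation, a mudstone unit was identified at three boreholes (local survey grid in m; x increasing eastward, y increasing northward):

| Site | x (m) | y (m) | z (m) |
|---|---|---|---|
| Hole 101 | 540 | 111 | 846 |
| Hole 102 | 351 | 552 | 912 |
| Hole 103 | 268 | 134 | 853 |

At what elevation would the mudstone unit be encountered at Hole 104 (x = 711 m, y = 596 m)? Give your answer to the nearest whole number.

913 m

Two edge vectors: Hole 101→Hole 102 = (-189, 441, 66), Hole 101→Hole 103 = (-272, 23, 7).
Normal n = (Hole 101→Hole 102) × (Hole 101→Hole 103) = (1569, -16629, 115605).
So ∂z/∂x = −n_x/n_z = −0.01357 and ∂z/∂y = −n_y/n_z = 0.14384.
Intercept c from Hole 101: 846 + 7.33 − 15.97 = 837.36.
At (711, 596): z = −9.6 + 85.7 + 837.36 = 913.4 m.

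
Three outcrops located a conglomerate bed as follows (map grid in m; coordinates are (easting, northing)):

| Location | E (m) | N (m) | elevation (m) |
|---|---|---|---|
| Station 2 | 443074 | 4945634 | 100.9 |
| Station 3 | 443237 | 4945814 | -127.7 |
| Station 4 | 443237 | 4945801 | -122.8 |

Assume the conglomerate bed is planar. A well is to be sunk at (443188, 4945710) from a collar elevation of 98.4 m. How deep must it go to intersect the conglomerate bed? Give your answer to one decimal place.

Two edge vectors: Station 2→Station 3 = (163, 180, -228.6), Station 2→Station 4 = (163, 167, -223.7).
Normal n = (Station 2→Station 3) × (Station 2→Station 4) = (-2089.8, -798.7, -2119).
So ∂z/∂E = −n_x/n_z = −0.986219915 and ∂z/∂N = −n_y/n_z = −0.376923077.
Intercept c from Station 2: 100.9 + 436968.40 + 1864123.58 = 2301192.89.
At (443188, 4945710): z_contact = −437080.83 − 1864152.23 + 2301192.89 = -40.18 m.
Depth below ground = 98.4 − (-40.18) = 138.6 m.

138.6 m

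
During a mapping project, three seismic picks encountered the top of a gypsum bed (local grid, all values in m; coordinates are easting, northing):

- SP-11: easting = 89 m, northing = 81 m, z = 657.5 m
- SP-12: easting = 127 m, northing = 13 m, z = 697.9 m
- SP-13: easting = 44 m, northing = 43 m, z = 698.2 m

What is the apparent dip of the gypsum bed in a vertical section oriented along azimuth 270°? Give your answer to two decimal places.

15.30°

Two edge vectors: SP-11→SP-12 = (38, -68, 40.4), SP-11→SP-13 = (-45, -38, 40.7).
Normal n = (SP-11→SP-12) × (SP-11→SP-13) = (-1232.4, -3364.6, -4504).
So ∂z/∂easting = −n_x/n_z = −0.27362 and ∂z/∂northing = −n_y/n_z = −0.74702.
Unit vector along 270° is (sin 270°, cos 270°) = (-1.0000, -0.0000).
Slope in that direction = a·(-1.0000) + b·(-0.0000) = 0.27362.
Apparent dip = arctan|0.27362| = 15.30° (true dip is 38.5°, so apparent ≤ true as expected).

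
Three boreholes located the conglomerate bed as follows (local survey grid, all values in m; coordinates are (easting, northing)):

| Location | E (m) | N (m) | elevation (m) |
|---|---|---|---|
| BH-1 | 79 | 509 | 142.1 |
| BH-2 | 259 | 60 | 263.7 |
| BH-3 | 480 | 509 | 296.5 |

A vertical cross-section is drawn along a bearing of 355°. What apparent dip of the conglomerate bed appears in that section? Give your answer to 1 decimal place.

8.5°

Two edge vectors: BH-1→BH-2 = (180, -449, 121.6), BH-1→BH-3 = (401, 0, 154.4).
Normal n = (BH-1→BH-2) × (BH-1→BH-3) = (-69325.6, 20969.6, 180049).
So ∂z/∂E = −n_x/n_z = 0.38504 and ∂z/∂N = −n_y/n_z = −0.11647.
Unit vector along 355° is (sin 355°, cos 355°) = (-0.0872, 0.9962).
Slope in that direction = a·(-0.0872) + b·(0.9962) = −0.14958.
Apparent dip = arctan|0.14958| = 8.5° (true dip is 21.9°, so apparent ≤ true as expected).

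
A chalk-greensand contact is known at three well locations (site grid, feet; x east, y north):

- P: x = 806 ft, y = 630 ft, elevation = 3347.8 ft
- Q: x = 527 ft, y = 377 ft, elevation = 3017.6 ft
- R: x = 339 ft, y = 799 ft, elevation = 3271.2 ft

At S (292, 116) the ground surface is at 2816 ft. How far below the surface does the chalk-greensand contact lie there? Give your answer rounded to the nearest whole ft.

Let the plane be z = a·x + b·y + c.
Q−P: −279a − 253b = −330.2;  R−P: −467a + 169b = −76.6.
Solving gives a = 0.45483, b = 0.80357.
Then c = 3347.8 − a·806 − b·630 = 2474.96.
At (292, 116): z_contact = 132.8 + 93.2 + 2474.96 = 2701.0 ft.
Depth below ground = 2816 − 2701.0 = 115 ft.

115 ft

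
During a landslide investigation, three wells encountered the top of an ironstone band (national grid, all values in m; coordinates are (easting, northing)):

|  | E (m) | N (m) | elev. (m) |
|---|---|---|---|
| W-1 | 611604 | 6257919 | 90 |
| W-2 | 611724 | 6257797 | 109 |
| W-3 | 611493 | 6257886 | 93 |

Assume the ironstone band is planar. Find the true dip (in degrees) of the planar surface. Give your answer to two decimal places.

8.07°

Let the plane be z = a·E + b·N + c.
W-2−W-1: 120a − 122b = 19;  W-3−W-1: −111a − 33b = 3.
Solving gives a = 0.01491, b = −0.14107.
Gradient magnitude |∇z| = √(a² + b²) = √(0.00022 + 0.01990) = 0.14186.
True dip = arctan(0.14186) = 8.07°, dipping toward N (azimuth ≈ 354°).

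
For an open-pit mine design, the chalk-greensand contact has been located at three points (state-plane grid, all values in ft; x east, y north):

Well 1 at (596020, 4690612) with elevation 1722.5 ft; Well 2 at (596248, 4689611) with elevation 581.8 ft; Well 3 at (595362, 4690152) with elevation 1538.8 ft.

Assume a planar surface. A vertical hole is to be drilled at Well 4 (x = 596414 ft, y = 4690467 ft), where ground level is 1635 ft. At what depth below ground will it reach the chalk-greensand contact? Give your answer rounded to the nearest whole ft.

Let the plane be z = a·x + b·y + c.
Well 2−Well 1: 228a − 1001b = −1140.7;  Well 3−Well 1: −658a − 460b = −183.7.
Solving gives a = −0.44639337, b = 1.03788443.
Then c = 1722.5 − a·596020 − b·4690612 = −4600531.27.
At (596414, 4690467): z_contact = −266235.3 + 4868162.7 − 4600531.27 = 1396.1 ft.
Depth below ground = 1635 − 1396.1 = 239 ft.

239 ft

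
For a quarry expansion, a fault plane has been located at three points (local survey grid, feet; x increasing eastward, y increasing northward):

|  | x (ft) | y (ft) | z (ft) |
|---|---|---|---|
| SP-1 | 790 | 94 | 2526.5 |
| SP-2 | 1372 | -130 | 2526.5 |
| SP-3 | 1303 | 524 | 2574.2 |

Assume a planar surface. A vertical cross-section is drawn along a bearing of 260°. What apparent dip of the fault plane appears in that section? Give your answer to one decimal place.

2.4°

Two edge vectors: SP-1→SP-2 = (582, -224, 0), SP-1→SP-3 = (513, 430, 47.7).
Normal n = (SP-1→SP-2) × (SP-1→SP-3) = (-10684.8, -27761.4, 365172).
So ∂z/∂x = −n_x/n_z = 0.02926 and ∂z/∂y = −n_y/n_z = 0.07602.
Unit vector along 260° is (sin 260°, cos 260°) = (-0.9848, -0.1736).
Slope in that direction = a·(-0.9848) + b·(-0.1736) = −0.04202.
Apparent dip = arctan|0.04202| = 2.4° (true dip is 4.7°, so apparent ≤ true as expected).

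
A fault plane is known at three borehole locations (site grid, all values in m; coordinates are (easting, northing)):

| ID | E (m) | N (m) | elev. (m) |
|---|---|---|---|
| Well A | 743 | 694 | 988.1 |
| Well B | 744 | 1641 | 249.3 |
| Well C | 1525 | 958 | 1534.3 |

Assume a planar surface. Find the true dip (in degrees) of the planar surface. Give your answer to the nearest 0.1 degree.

51.1°

Let the plane be z = a·E + b·N + c.
Well B−Well A: 1a + 947b = −738.8;  Well C−Well A: 782a + 264b = 546.2.
Solving gives a = 0.96218, b = −0.78116.
Gradient magnitude |∇z| = √(a² + b²) = √(0.92580 + 0.61022) = 1.23936.
True dip = arctan(1.23936) = 51.1°, dipping toward NW (azimuth ≈ 309°).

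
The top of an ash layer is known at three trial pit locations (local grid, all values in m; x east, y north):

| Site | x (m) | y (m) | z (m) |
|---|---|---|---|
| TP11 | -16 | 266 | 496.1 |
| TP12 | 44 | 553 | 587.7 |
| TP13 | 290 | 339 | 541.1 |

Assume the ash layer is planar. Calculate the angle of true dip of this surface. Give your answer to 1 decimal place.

17.4°

Two edge vectors: TP11→TP12 = (60, 287, 91.6), TP11→TP13 = (306, 73, 45).
Normal n = (TP11→TP12) × (TP11→TP13) = (6228.2, 25329.6, -83442).
So ∂z/∂x = −n_x/n_z = 0.07464 and ∂z/∂y = −n_y/n_z = 0.30356.
Gradient magnitude |∇z| = √(a² + b²) = √(0.00557 + 0.09215) = 0.31260.
True dip = arctan(0.31260) = 17.4°, dipping toward SSW (azimuth ≈ 194°).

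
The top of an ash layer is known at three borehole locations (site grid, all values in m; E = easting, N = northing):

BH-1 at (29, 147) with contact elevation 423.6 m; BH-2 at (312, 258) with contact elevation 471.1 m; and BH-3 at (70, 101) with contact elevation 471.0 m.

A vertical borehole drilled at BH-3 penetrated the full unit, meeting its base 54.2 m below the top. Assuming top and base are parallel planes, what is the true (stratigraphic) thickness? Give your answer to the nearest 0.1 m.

42.8 m

Let the plane be z = a·E + b·N + c.
BH-2−BH-1: 283a + 111b = 47.5;  BH-3−BH-1: 41a − 46b = 47.4.
Solving gives a = 0.42384, b = −0.65267.
|∇z| = √(a²+b²) = 0.77821, so dip δ = arctan(0.77821) = 37.89°.
True thickness = vertical thickness × cos δ = 54.2 × cos 37.89° = 42.8 m.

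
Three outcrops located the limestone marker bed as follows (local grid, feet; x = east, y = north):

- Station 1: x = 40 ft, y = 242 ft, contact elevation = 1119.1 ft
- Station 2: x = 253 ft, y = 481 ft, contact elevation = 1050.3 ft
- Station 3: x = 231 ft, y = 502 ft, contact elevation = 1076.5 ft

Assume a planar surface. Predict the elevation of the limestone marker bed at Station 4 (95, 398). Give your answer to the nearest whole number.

Let the plane be z = a·x + b·y + c.
Station 2−Station 1: 213a + 239b = −68.8;  Station 3−Station 1: 191a + 260b = −42.6.
Solving gives a = −0.79196, b = 0.41794.
Then c = 1119.1 − a·40 − b·242 = 1049.64.
At (95, 398): z = −75.2 + 166.3 + 1049.64 = 1140.7 ft.

1141 ft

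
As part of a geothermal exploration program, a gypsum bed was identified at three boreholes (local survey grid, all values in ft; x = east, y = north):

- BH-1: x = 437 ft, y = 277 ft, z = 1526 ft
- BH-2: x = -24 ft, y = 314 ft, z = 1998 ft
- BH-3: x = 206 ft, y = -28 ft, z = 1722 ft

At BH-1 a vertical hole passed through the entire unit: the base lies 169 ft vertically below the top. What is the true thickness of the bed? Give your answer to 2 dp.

118.22 ft

Two edge vectors: BH-1→BH-2 = (-461, 37, 472), BH-1→BH-3 = (-231, -305, 196).
Normal n = (BH-1→BH-2) × (BH-1→BH-3) = (151212, -18676, 149152).
So ∂z/∂x = −n_x/n_z = −1.01381 and ∂z/∂y = −n_y/n_z = 0.12521.
|∇z| = √(a²+b²) = 1.02151, so dip δ = arctan(1.02151) = 45.61°.
True thickness = vertical thickness × cos δ = 169 × cos 45.61° = 118.22 ft.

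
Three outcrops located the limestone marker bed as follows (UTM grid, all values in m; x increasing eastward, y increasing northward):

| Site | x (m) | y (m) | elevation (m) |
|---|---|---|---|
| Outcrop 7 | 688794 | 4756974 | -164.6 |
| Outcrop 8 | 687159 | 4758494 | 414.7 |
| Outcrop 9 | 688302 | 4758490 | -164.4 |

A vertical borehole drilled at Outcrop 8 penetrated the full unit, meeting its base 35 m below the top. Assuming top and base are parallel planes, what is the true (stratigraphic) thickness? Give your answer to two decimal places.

Let the plane be z = a·x + b·y + c.
Outcrop 8−Outcrop 7: −1635a + 1520b = 579.3;  Outcrop 9−Outcrop 7: −492a + 1516b = 0.2.
Solving gives a = −0.50722, b = −0.16448.
|∇z| = √(a²+b²) = 0.53323, so dip δ = arctan(0.53323) = 28.07°.
True thickness = vertical thickness × cos δ = 35 × cos 28.07° = 30.88 m.

30.88 m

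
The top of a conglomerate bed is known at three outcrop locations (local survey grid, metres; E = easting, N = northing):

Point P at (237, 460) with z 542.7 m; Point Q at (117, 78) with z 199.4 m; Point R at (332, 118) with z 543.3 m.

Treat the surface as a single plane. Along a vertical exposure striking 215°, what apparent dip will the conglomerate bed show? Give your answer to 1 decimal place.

Let the plane be z = a·E + b·N + c.
Point Q−Point P: −120a − 382b = −343.3;  Point R−Point P: 95a − 342b = 0.6.
Solving gives a = 1.52124, b = 0.42081.
Unit vector along 215° is (sin 215°, cos 215°) = (-0.5736, -0.8192).
Slope in that direction = a·(-0.5736) + b·(-0.8192) = −1.21726.
Apparent dip = arctan|1.21726| = 50.6° (true dip is 57.6°, so apparent ≤ true as expected).

50.6°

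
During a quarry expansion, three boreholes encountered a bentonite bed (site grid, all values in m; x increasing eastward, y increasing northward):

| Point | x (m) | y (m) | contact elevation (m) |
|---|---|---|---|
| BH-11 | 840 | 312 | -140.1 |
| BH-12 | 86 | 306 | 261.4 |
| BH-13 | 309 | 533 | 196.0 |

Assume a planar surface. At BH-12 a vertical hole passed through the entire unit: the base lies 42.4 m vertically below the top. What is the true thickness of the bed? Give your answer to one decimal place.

Let the plane be z = a·x + b·y + c.
BH-12−BH-11: −754a − 6b = 401.5;  BH-13−BH-11: −531a + 221b = 336.1.
Solving gives a = −0.53438, b = 0.23686.
|∇z| = √(a²+b²) = 0.58452, so dip δ = arctan(0.58452) = 30.31°.
True thickness = vertical thickness × cos δ = 42.4 × cos 30.31° = 36.6 m.

36.6 m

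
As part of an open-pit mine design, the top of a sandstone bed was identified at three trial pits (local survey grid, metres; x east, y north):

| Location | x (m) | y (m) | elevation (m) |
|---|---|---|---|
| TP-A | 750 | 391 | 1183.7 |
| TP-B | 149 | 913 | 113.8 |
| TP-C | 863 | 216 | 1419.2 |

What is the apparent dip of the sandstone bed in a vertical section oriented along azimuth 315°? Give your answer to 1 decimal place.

Let the plane be z = a·x + b·y + c.
TP-B−TP-A: −601a + 522b = −1069.9;  TP-C−TP-A: 113a − 175b = 235.5.
Solving gives a = 1.39214, b = −0.44679.
Unit vector along 315° is (sin 315°, cos 315°) = (-0.7071, 0.7071).
Slope in that direction = a·(-0.7071) + b·(0.7071) = −1.30032.
Apparent dip = arctan|1.30032| = 52.4° (true dip is 55.6°, so apparent ≤ true as expected).

52.4°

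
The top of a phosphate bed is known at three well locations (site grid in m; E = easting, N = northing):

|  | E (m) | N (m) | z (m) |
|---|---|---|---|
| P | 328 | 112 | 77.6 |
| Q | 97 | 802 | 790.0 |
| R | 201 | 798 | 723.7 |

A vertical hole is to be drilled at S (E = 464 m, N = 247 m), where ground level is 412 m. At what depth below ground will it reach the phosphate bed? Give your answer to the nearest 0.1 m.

Two edge vectors: P→Q = (-231, 690, 712.4), P→R = (-127, 686, 646.1).
Normal n = (P→Q) × (P→R) = (-42897.4, 58774.3, -70836).
So ∂z/∂E = −n_x/n_z = −0.60559 and ∂z/∂N = −n_y/n_z = 0.82972.
Intercept c from P: 77.6 + 198.63 − 92.93 = 183.30.
At (464, 247): z_contact = −280.99 + 204.94 + 183.30 = 107.25 m.
Depth below ground = 412 − 107.25 = 304.7 m.

304.7 m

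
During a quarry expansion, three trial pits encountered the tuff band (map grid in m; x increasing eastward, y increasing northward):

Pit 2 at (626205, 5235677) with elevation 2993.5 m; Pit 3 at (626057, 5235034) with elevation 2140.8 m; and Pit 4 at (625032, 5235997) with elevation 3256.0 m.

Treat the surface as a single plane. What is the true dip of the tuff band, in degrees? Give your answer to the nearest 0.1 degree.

52.5°

Two edge vectors: Pit 2→Pit 3 = (-148, -643, -852.7), Pit 2→Pit 4 = (-1173, 320, 262.5).
Normal n = (Pit 2→Pit 3) × (Pit 2→Pit 4) = (104076.5, 1039067.1, -801599).
So ∂z/∂x = −n_x/n_z = 0.12984 and ∂z/∂y = −n_y/n_z = 1.29624.
Gradient magnitude |∇z| = √(a² + b²) = √(0.01686 + 1.68025) = 1.30273.
True dip = arctan(1.30273) = 52.5°, dipping toward S (azimuth ≈ 186°).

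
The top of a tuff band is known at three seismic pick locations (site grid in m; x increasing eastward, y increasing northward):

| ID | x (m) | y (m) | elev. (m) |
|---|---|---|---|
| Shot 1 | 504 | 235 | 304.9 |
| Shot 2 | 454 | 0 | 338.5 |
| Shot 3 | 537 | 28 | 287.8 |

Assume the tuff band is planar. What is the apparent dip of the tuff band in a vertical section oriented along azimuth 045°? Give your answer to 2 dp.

23.68°

Let the plane be z = a·x + b·y + c.
Shot 2−Shot 1: −50a − 235b = 33.6;  Shot 3−Shot 1: 33a − 207b = −17.1.
Solving gives a = −0.60611, b = −0.01402.
Unit vector along 045° is (sin 45°, cos 45°) = (0.7071, 0.7071).
Slope in that direction = a·(0.7071) + b·(0.7071) = −0.43850.
Apparent dip = arctan|0.43850| = 23.68° (true dip is 31.2°, so apparent ≤ true as expected).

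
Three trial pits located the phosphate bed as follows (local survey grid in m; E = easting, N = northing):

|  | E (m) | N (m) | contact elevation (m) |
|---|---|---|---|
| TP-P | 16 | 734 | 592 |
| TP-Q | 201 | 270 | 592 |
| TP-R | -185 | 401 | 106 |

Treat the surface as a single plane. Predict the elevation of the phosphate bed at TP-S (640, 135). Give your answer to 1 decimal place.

1152.9 m

Two edge vectors: TP-P→TP-Q = (185, -464, 0), TP-P→TP-R = (-201, -333, -486).
Normal n = (TP-P→TP-Q) × (TP-P→TP-R) = (225504, 89910, -154869).
So ∂z/∂E = −n_x/n_z = 1.45610 and ∂z/∂N = −n_y/n_z = 0.58056.
Intercept c from TP-P: 592 − 23.30 − 426.13 = 142.57.
At (640, 135): z = 931.9 + 78.4 + 142.57 = 1152.9 m.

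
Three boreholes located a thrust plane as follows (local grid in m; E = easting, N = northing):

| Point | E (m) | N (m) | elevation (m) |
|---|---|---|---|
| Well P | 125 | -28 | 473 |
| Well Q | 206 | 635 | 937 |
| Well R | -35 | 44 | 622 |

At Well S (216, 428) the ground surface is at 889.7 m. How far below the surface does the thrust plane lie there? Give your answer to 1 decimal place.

Let the plane be z = a·E + b·N + c.
Well Q−Well P: 81a + 663b = 464;  Well R−Well P: −160a + 72b = 149.
Solving gives a = −0.58420, b = 0.77122.
Then c = 473 − a·125 − b·-28 = 567.62.
At (216, 428): z_contact = −126.19 + 330.08 + 567.62 = 771.52 m.
Depth below ground = 889.7 − 771.52 = 118.2 m.

118.2 m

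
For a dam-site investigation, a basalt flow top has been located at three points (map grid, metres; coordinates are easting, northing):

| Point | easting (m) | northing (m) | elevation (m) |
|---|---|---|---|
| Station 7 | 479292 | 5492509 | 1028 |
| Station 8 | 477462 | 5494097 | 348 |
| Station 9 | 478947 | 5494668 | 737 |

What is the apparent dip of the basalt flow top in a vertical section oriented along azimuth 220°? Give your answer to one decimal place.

Two edge vectors: Station 7→Station 8 = (-1830, 1588, -680), Station 7→Station 9 = (-345, 2159, -291).
Normal n = (Station 7→Station 8) × (Station 7→Station 9) = (1006012, -297930, -3403110).
So ∂z/∂easting = −n_x/n_z = 0.29562 and ∂z/∂northing = −n_y/n_z = −0.08755.
Unit vector along 220° is (sin 220°, cos 220°) = (-0.6428, -0.7660).
Slope in that direction = a·(-0.6428) + b·(-0.7660) = −0.12295.
Apparent dip = arctan|0.12295| = 7.0° (true dip is 17.1°, so apparent ≤ true as expected).

7.0°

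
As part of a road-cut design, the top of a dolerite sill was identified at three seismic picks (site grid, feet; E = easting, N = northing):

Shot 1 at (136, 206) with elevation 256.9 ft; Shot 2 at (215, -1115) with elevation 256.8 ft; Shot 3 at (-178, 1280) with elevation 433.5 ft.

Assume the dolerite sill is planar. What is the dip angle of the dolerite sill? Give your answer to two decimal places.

Let the plane be z = a·E + b·N + c.
Shot 2−Shot 1: 79a − 1321b = −0.1;  Shot 3−Shot 1: −314a + 1074b = 176.6.
Solving gives a = −0.70672, b = −0.04219.
Gradient magnitude |∇z| = √(a² + b²) = √(0.49945 + 0.00178) = 0.70798.
True dip = arctan(0.70798) = 35.30°, dipping toward E (azimuth ≈ 087°).

35.30°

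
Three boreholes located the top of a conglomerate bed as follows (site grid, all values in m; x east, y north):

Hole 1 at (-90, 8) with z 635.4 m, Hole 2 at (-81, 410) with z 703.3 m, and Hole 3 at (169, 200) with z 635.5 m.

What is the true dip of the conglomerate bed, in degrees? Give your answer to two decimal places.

Two edge vectors: Hole 1→Hole 2 = (9, 402, 67.9), Hole 1→Hole 3 = (259, 192, 0.1).
Normal n = (Hole 1→Hole 2) × (Hole 1→Hole 3) = (-12996.6, 17585.2, -102390).
So ∂z/∂x = −n_x/n_z = −0.12693 and ∂z/∂y = −n_y/n_z = 0.17175.
Gradient magnitude |∇z| = √(a² + b²) = √(0.01611 + 0.02950) = 0.21356.
True dip = arctan(0.21356) = 12.06°, dipping toward SE (azimuth ≈ 144°).

12.06°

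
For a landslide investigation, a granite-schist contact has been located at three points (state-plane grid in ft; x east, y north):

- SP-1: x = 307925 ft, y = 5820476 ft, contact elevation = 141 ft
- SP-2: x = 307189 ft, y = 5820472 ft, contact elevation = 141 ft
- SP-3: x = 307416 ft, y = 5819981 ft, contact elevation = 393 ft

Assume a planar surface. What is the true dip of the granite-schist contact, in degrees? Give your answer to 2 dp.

Two edge vectors: SP-1→SP-2 = (-736, -4, 0), SP-1→SP-3 = (-509, -495, 252).
Normal n = (SP-1→SP-2) × (SP-1→SP-3) = (-1008, 185472, 362284).
So ∂z/∂x = −n_x/n_z = 0.00278 and ∂z/∂y = −n_y/n_z = −0.51195.
Gradient magnitude |∇z| = √(a² + b²) = √(0.00001 + 0.26209) = 0.51196.
True dip = arctan(0.51196) = 27.11°, dipping toward N (azimuth ≈ 360°).

27.11°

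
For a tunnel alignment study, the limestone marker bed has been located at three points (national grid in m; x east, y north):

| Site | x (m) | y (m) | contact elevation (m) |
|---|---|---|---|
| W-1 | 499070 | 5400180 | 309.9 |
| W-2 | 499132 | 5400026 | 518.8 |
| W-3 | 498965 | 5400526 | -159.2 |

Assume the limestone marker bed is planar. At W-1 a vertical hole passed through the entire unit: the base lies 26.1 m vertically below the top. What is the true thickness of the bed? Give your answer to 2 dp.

Let the plane be z = a·x + b·y + c.
W-2−W-1: 62a − 154b = 208.9;  W-3−W-1: −105a + 346b = −469.1.
Solving gives a = 0.00719, b = −1.35360.
|∇z| = √(a²+b²) = 1.35362, so dip δ = arctan(1.35362) = 53.54°.
True thickness = vertical thickness × cos δ = 26.1 × cos 53.54° = 15.51 m.

15.51 m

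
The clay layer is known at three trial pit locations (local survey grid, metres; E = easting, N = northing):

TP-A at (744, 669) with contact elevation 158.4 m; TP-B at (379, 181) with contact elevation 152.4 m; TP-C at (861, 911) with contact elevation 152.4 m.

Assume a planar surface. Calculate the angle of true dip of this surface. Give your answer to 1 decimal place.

9.5°

Two edge vectors: TP-A→TP-B = (-365, -488, -6), TP-A→TP-C = (117, 242, -6).
Normal n = (TP-A→TP-B) × (TP-A→TP-C) = (4380, -2892, -31234).
So ∂z/∂E = −n_x/n_z = 0.14023 and ∂z/∂N = −n_y/n_z = −0.09259.
Gradient magnitude |∇z| = √(a² + b²) = √(0.01966 + 0.00857) = 0.16804.
True dip = arctan(0.16804) = 9.5°, dipping toward WNW (azimuth ≈ 303°).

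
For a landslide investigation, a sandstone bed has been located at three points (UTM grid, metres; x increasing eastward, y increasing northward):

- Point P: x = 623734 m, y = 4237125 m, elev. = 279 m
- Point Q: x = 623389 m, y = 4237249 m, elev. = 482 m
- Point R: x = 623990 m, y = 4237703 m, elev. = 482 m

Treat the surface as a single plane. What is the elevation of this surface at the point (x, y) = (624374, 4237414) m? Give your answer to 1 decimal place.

Two edge vectors: Point P→Point Q = (-345, 124, 203), Point P→Point R = (256, 578, 203).
Normal n = (Point P→Point Q) × (Point P→Point R) = (-92162, 122003, -231154).
So ∂z/∂x = −n_x/n_z = −0.398703894 and ∂z/∂y = −n_y/n_z = 0.527799649.
Intercept c from Point P: 279 + 248685.17 − 2236353.09 = −1987388.91.
At (624374, 4237414): z = −248940.3 + 2236505.6 − 1987388.91 = 176.4 m.

176.4 m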